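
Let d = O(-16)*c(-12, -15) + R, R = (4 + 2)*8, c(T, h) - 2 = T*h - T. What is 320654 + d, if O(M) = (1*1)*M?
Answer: 317598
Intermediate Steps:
c(T, h) = 2 - T + T*h (c(T, h) = 2 + (T*h - T) = 2 + (-T + T*h) = 2 - T + T*h)
R = 48 (R = 6*8 = 48)
O(M) = M (O(M) = 1*M = M)
d = -3056 (d = -16*(2 - 1*(-12) - 12*(-15)) + 48 = -16*(2 + 12 + 180) + 48 = -16*194 + 48 = -3104 + 48 = -3056)
320654 + d = 320654 - 3056 = 317598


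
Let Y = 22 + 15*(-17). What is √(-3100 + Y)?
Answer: I*√3333 ≈ 57.732*I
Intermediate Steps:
Y = -233 (Y = 22 - 255 = -233)
√(-3100 + Y) = √(-3100 - 233) = √(-3333) = I*√3333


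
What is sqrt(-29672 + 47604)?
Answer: 2*sqrt(4483) ≈ 133.91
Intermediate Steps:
sqrt(-29672 + 47604) = sqrt(17932) = 2*sqrt(4483)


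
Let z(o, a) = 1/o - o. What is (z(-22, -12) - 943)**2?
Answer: 410589169/484 ≈ 8.4833e+5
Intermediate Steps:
(z(-22, -12) - 943)**2 = ((1/(-22) - 1*(-22)) - 943)**2 = ((-1/22 + 22) - 943)**2 = (483/22 - 943)**2 = (-20263/22)**2 = 410589169/484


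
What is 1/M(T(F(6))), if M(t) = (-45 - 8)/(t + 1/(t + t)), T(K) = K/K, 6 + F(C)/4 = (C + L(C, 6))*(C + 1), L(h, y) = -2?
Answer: -3/106 ≈ -0.028302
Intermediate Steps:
F(C) = -24 + 4*(1 + C)*(-2 + C) (F(C) = -24 + 4*((C - 2)*(C + 1)) = -24 + 4*((-2 + C)*(1 + C)) = -24 + 4*((1 + C)*(-2 + C)) = -24 + 4*(1 + C)*(-2 + C))
T(K) = 1
M(t) = -53/(t + 1/(2*t))
1/M(T(F(6))) = 1/(-106*1/(1 + 2*1²)) = 1/(-106*1/(1 + 2*1)) = 1/(-106*1/(1 + 2)) = 1/(-106*1/3) = 1/(-106*1*⅓) = 1/(-106/3) = -3/106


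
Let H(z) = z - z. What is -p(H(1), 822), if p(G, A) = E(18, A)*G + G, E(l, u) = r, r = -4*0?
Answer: 0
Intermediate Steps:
r = 0
H(z) = 0
E(l, u) = 0
p(G, A) = G (p(G, A) = 0*G + G = 0 + G = G)
-p(H(1), 822) = -1*0 = 0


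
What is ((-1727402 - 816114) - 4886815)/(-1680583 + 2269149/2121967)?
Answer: 15766917181077/3566139397612 ≈ 4.4213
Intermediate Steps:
((-1727402 - 816114) - 4886815)/(-1680583 + 2269149/2121967) = (-2543516 - 4886815)/(-1680583 + 2269149*(1/2121967)) = -7430331/(-1680583 + 2269149/2121967) = -7430331/(-3566139397612/2121967) = -7430331*(-2121967/3566139397612) = 15766917181077/3566139397612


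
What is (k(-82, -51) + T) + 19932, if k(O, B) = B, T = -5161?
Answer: 14720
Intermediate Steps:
(k(-82, -51) + T) + 19932 = (-51 - 5161) + 19932 = -5212 + 19932 = 14720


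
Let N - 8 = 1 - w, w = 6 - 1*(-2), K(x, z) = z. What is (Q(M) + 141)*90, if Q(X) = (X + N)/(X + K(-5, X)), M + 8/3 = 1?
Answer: 12708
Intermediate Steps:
M = -5/3 (M = -8/3 + 1 = -5/3 ≈ -1.6667)
w = 8 (w = 6 + 2 = 8)
N = 1 (N = 8 + (1 - 1*8) = 8 + (1 - 8) = 8 - 7 = 1)
Q(X) = (1 + X)/(2*X) (Q(X) = (X + 1)/(X + X) = (1 + X)/((2*X)) = (1 + X)*(1/(2*X)) = (1 + X)/(2*X))
(Q(M) + 141)*90 = ((1 - 5/3)/(2*(-5/3)) + 141)*90 = ((½)*(-⅗)*(-⅔) + 141)*90 = (⅕ + 141)*90 = (706/5)*90 = 12708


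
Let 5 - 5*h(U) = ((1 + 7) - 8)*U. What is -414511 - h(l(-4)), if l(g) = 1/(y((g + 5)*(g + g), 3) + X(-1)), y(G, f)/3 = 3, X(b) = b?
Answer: -414512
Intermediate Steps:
y(G, f) = 9 (y(G, f) = 3*3 = 9)
l(g) = ⅛ (l(g) = 1/(9 - 1) = 1/8 = ⅛)
h(U) = 1 (h(U) = 1 - ((1 + 7) - 8)*U/5 = 1 - (8 - 8)*U/5 = 1 - 0*U = 1 - ⅕*0 = 1 + 0 = 1)
-414511 - h(l(-4)) = -414511 - 1*1 = -414511 - 1 = -414512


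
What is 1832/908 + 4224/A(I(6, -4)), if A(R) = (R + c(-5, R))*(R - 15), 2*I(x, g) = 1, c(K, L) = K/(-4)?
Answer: -7577810/46081 ≈ -164.45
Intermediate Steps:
c(K, L) = -K/4 (c(K, L) = K*(-1/4) = -K/4)
I(x, g) = 1/2 (I(x, g) = (1/2)*1 = 1/2)
A(R) = (-15 + R)*(5/4 + R) (A(R) = (R - 1/4*(-5))*(R - 15) = (R + 5/4)*(-15 + R) = (5/4 + R)*(-15 + R) = (-15 + R)*(5/4 + R))
1832/908 + 4224/A(I(6, -4)) = 1832/908 + 4224/(-75/4 + (1/2)**2 - 55/4*1/2) = 1832*(1/908) + 4224/(-75/4 + 1/4 - 55/8) = 458/227 + 4224/(-203/8) = 458/227 + 4224*(-8/203) = 458/227 - 33792/203 = -7577810/46081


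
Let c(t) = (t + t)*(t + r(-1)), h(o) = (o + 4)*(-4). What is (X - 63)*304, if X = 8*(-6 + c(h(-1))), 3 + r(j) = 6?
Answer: 491568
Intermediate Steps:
r(j) = 3 (r(j) = -3 + 6 = 3)
h(o) = -16 - 4*o (h(o) = (4 + o)*(-4) = -16 - 4*o)
c(t) = 2*t*(3 + t) (c(t) = (t + t)*(t + 3) = (2*t)*(3 + t) = 2*t*(3 + t))
X = 1680 (X = 8*(-6 + 2*(-16 - 4*(-1))*(3 + (-16 - 4*(-1)))) = 8*(-6 + 2*(-16 + 4)*(3 + (-16 + 4))) = 8*(-6 + 2*(-12)*(3 - 12)) = 8*(-6 + 2*(-12)*(-9)) = 8*(-6 + 216) = 8*210 = 1680)
(X - 63)*304 = (1680 - 63)*304 = 1617*304 = 491568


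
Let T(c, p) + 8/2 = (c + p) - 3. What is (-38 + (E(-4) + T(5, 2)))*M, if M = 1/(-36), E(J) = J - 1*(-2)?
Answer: 10/9 ≈ 1.1111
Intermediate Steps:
T(c, p) = -7 + c + p (T(c, p) = -4 + ((c + p) - 3) = -4 + (-3 + c + p) = -7 + c + p)
E(J) = 2 + J (E(J) = J + 2 = 2 + J)
M = -1/36 ≈ -0.027778
(-38 + (E(-4) + T(5, 2)))*M = (-38 + ((2 - 4) + (-7 + 5 + 2)))*(-1/36) = (-38 + (-2 + 0))*(-1/36) = (-38 - 2)*(-1/36) = -40*(-1/36) = 10/9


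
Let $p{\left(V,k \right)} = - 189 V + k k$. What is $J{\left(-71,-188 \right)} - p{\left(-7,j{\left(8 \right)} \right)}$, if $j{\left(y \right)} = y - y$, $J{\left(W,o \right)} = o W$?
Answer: $12025$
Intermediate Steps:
$J{\left(W,o \right)} = W o$
$j{\left(y \right)} = 0$
$p{\left(V,k \right)} = k^{2} - 189 V$ ($p{\left(V,k \right)} = - 189 V + k^{2} = k^{2} - 189 V$)
$J{\left(-71,-188 \right)} - p{\left(-7,j{\left(8 \right)} \right)} = \left(-71\right) \left(-188\right) - \left(0^{2} - -1323\right) = 13348 - \left(0 + 1323\right) = 13348 - 1323 = 12025$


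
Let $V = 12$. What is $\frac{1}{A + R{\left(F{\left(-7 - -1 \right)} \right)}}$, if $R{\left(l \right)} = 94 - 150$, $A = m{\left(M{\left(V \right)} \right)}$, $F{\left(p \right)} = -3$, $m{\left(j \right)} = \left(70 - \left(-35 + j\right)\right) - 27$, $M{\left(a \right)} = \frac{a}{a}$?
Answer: $\frac{1}{21} \approx 0.047619$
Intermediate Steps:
$M{\left(a \right)} = 1$
$m{\left(j \right)} = 78 - j$ ($m{\left(j \right)} = \left(105 - j\right) - 27 = 78 - j$)
$A = 77$ ($A = 78 - 1 = 77$)
$R{\left(l \right)} = -56$
$\frac{1}{A + R{\left(F{\left(-7 - -1 \right)} \right)}} = \frac{1}{77 - 56} = \frac{1}{21}$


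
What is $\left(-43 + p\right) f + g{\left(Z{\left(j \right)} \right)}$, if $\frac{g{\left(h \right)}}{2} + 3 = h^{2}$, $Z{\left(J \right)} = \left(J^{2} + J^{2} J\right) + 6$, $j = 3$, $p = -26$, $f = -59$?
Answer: $7593$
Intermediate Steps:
$Z{\left(J \right)} = 6 + J^{2} + J^{3}$ ($Z{\left(J \right)} = \left(J^{2} + J^{3}\right) + 6 = 6 + J^{2} + J^{3}$)
$g{\left(h \right)} = -6 + 2 h^{2}$
$\left(-43 + p\right) f + g{\left(Z{\left(j \right)} \right)} = \left(-43 - 26\right) \left(-59\right) - \left(6 - 2 \left(6 + 3^{2} + 3^{3}\right)^{2}\right) = \left(-69\right) \left(-59\right) - \left(6 - 2 \left(6 + 9 + 27\right)^{2}\right) = 4071 - \left(6 - 2 \cdot 42^{2}\right) = 4071 + \left(-6 + 2 \cdot 1764\right) = 4071 + \left(-6 + 3528\right) = 4071 + 3522 = 7593$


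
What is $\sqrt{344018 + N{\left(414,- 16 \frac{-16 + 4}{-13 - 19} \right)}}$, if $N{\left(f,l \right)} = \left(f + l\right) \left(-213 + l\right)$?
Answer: $\sqrt{254666} \approx 504.64$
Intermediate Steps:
$N{\left(f,l \right)} = \left(-213 + l\right) \left(f + l\right)$
$\sqrt{344018 + N{\left(414,- 16 \frac{-16 + 4}{-13 - 19} \right)}} = \sqrt{344018 + \left(\left(- 16 \frac{-16 + 4}{-13 - 19}\right)^{2} - 88182 - 213 \left(- 16 \frac{-16 + 4}{-13 - 19}\right) + 414 \left(- 16 \frac{-16 + 4}{-13 - 19}\right)\right)} = \sqrt{344018 + \left(\left(- 16 \left(- \frac{12}{-32}\right)\right)^{2} - 88182 - 213 \left(- 16 \left(- \frac{12}{-32}\right)\right) + 414 \left(- 16 \left(- \frac{12}{-32}\right)\right)\right)} = \sqrt{344018 + \left(\left(- 16 \left(\left(-12\right) \left(- \frac{1}{32}\right)\right)\right)^{2} - 88182 - 213 \left(- 16 \left(\left(-12\right) \left(- \frac{1}{32}\right)\right)\right) + 414 \left(- 16 \left(\left(-12\right) \left(- \frac{1}{32}\right)\right)\right)\right)} = \sqrt{344018 + \left(\left(\left(-16\right) \frac{3}{8}\right)^{2} - 88182 - 213 \left(\left(-16\right) \frac{3}{8}\right) + 414 \left(\left(-16\right) \frac{3}{8}\right)\right)} = \sqrt{344018 + \left(\left(-6\right)^{2} - 88182 - -1278 + 414 \left(-6\right)\right)} = \sqrt{344018 + \left(36 - 88182 + 1278 - 2484\right)} = \sqrt{344018 - 89352} = \sqrt{254666}$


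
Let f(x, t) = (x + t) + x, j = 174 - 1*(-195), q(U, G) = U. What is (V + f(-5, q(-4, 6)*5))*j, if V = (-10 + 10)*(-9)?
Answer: -11070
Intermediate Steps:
V = 0 (V = 0*(-9) = 0)
j = 369 (j = 174 + 195 = 369)
f(x, t) = t + 2*x (f(x, t) = (t + x) + x = t + 2*x)
(V + f(-5, q(-4, 6)*5))*j = (0 + (-4*5 + 2*(-5)))*369 = (0 + (-20 - 10))*369 = (0 - 30)*369 = -30*369 = -11070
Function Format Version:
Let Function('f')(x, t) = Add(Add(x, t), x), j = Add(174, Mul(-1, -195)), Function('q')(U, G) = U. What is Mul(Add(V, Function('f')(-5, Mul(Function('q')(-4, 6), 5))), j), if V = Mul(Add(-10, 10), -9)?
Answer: -11070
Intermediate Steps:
V = 0 (V = Mul(0, -9) = 0)
j = 369 (j = Add(174, 195) = 369)
Function('f')(x, t) = Add(t, Mul(2, x)) (Function('f')(x, t) = Add(Add(t, x), x) = Add(t, Mul(2, x)))
Mul(Add(V, Function('f')(-5, Mul(Function('q')(-4, 6), 5))), j) = Mul(Add(0, Add(Mul(-4, 5), Mul(2, -5))), 369) = Mul(Add(0, Add(-20, -10)), 369) = Mul(Add(0, -30), 369) = Mul(-30, 369) = -11070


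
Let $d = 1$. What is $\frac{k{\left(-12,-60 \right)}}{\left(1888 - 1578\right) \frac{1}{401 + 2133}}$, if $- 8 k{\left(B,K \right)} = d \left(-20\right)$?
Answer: $\frac{1267}{62} \approx 20.435$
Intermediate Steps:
$k{\left(B,K \right)} = \frac{5}{2}$ ($k{\left(B,K \right)} = - \frac{1 \left(-20\right)}{8} = \left(- \frac{1}{8}\right) \left(-20\right) = \frac{5}{2}$)
$\frac{k{\left(-12,-60 \right)}}{\left(1888 - 1578\right) \frac{1}{401 + 2133}} = \frac{5}{2 \frac{1888 - 1578}{401 + 2133}} = \frac{5}{2 \cdot \frac{310}{2534}} = \frac{5}{2 \cdot 310 \cdot \frac{1}{2534}} = \frac{5}{2 \cdot \frac{155}{1267}} = \frac{5}{2} \cdot \frac{1267}{155} = \frac{1267}{62}$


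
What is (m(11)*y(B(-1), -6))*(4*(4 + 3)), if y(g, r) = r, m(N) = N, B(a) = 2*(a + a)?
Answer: -1848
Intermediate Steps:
B(a) = 4*a (B(a) = 2*(2*a) = 4*a)
(m(11)*y(B(-1), -6))*(4*(4 + 3)) = (11*(-6))*(4*(4 + 3)) = -264*7 = -66*28 = -1848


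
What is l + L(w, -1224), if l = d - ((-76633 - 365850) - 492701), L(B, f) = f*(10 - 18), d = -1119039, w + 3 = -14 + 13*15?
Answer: -174063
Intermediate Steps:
w = 178 (w = -3 + (-14 + 13*15) = -3 + (-14 + 195) = -3 + 181 = 178)
L(B, f) = -8*f (L(B, f) = f*(-8) = -8*f)
l = -183855 (l = -1119039 - ((-76633 - 365850) - 492701) = -1119039 - (-442483 - 492701) = -1119039 - 1*(-935184) = -1119039 + 935184 = -183855)
l + L(w, -1224) = -183855 - 8*(-1224) = -183855 + 9792 = -174063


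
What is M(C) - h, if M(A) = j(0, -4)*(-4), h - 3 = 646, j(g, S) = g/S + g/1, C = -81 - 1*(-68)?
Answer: -649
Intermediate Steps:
C = -13 (C = -81 + 68 = -13)
j(g, S) = g + g/S (j(g, S) = g/S + g*1 = g/S + g = g + g/S)
h = 649 (h = 3 + 646 = 649)
M(A) = 0 (M(A) = (0 + 0/(-4))*(-4) = (0 + 0*(-¼))*(-4) = (0 + 0)*(-4) = 0*(-4) = 0)
M(C) - h = 0 - 1*649 = 0 - 649 = -649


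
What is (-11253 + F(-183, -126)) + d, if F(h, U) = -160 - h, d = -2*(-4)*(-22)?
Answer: -11406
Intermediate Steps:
d = -176 (d = 8*(-22) = -176)
(-11253 + F(-183, -126)) + d = (-11253 + (-160 - 1*(-183))) - 176 = (-11253 + (-160 + 183)) - 176 = (-11253 + 23) - 176 = -11230 - 176 = -11406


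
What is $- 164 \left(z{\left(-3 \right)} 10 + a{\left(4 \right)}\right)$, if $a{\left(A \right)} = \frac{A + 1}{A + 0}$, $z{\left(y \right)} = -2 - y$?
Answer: $-1845$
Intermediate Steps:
$a{\left(A \right)} = \frac{1 + A}{A}$
$- 164 \left(z{\left(-3 \right)} 10 + a{\left(4 \right)}\right) = - 164 \left(\left(-2 - -3\right) 10 + \frac{1 + 4}{4}\right) = - 164 \left(\left(-2 + 3\right) 10 + \frac{1}{4} \cdot 5\right) = - 164 \left(1 \cdot 10 + \frac{5}{4}\right) = - 164 \left(10 + \frac{5}{4}\right) = \left(-164\right) \frac{45}{4} = -1845$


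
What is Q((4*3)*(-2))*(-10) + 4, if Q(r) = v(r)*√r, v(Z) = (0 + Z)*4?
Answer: 4 + 1920*I*√6 ≈ 4.0 + 4703.0*I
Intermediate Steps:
v(Z) = 4*Z (v(Z) = Z*4 = 4*Z)
Q(r) = 4*r^(3/2) (Q(r) = (4*r)*√r = 4*r^(3/2))
Q((4*3)*(-2))*(-10) + 4 = (4*((4*3)*(-2))^(3/2))*(-10) + 4 = (4*(12*(-2))^(3/2))*(-10) + 4 = (4*(-24)^(3/2))*(-10) + 4 = (4*(-48*I*√6))*(-10) + 4 = -192*I*√6*(-10) + 4 = 1920*I*√6 + 4 = 4 + 1920*I*√6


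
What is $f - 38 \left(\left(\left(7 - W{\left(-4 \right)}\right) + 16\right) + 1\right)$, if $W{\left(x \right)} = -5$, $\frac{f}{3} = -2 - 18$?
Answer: $-1162$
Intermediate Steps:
$f = -60$ ($f = 3 \left(-2 - 18\right) = 3 \left(-20\right) = -60$)
$f - 38 \left(\left(\left(7 - W{\left(-4 \right)}\right) + 16\right) + 1\right) = -60 - 38 \left(\left(\left(7 - -5\right) + 16\right) + 1\right) = -60 - 38 \left(\left(\left(7 + 5\right) + 16\right) + 1\right) = -60 - 38 \left(\left(12 + 16\right) + 1\right) = -60 - 38 \left(28 + 1\right) = -60 - 1102 = -1162$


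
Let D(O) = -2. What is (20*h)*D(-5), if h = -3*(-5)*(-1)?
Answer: 600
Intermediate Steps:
h = -15 (h = 15*(-1) = -15)
(20*h)*D(-5) = (20*(-15))*(-2) = -300*(-2) = 600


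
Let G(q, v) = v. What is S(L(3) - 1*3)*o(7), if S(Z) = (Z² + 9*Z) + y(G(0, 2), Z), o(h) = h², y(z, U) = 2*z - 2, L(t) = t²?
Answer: 4508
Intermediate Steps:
y(z, U) = -2 + 2*z
S(Z) = 2 + Z² + 9*Z (S(Z) = (Z² + 9*Z) + (-2 + 2*2) = (Z² + 9*Z) + (-2 + 4) = (Z² + 9*Z) + 2 = 2 + Z² + 9*Z)
S(L(3) - 1*3)*o(7) = (2 + (3² - 1*3)² + 9*(3² - 1*3))*7² = (2 + (9 - 3)² + 9*(9 - 3))*49 = (2 + 6² + 9*6)*49 = (2 + 36 + 54)*49 = 92*49 = 4508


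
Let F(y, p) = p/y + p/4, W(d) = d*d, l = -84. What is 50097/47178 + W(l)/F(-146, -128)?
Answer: -125973965/558273 ≈ -225.65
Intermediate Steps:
W(d) = d²
F(y, p) = p/4 + p/y (F(y, p) = p/y + p*(¼) = p/y + p/4 = p/4 + p/y)
50097/47178 + W(l)/F(-146, -128) = 50097/47178 + (-84)²/((¼)*(-128) - 128/(-146)) = 50097*(1/47178) + 7056/(-32 - 128*(-1/146)) = 16699/15726 + 7056/(-32 + 64/73) = 16699/15726 + 7056/(-2272/73) = 16699/15726 + 7056*(-73/2272) = 16699/15726 - 32193/142 = -125973965/558273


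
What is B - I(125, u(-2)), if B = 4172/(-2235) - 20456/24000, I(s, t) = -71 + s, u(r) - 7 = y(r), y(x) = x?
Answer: -56719/1000 ≈ -56.719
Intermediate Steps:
u(r) = 7 + r
B = -2719/1000 (B = 4172*(-1/2235) - 20456*1/24000 = -28/15 - 2557/3000 = -2719/1000 ≈ -2.7190)
B - I(125, u(-2)) = -2719/1000 - (-71 + 125) = -2719/1000 - 1*54 = -2719/1000 - 54 = -56719/1000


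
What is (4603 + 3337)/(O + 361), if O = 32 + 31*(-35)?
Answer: -1985/173 ≈ -11.474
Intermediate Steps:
O = -1053 (O = 32 - 1085 = -1053)
(4603 + 3337)/(O + 361) = (4603 + 3337)/(-1053 + 361) = 7940/(-692) = 7940*(-1/692) = -1985/173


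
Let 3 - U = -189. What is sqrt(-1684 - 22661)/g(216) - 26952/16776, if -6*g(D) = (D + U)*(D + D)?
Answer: -1123/699 - I*sqrt(2705)/9792 ≈ -1.6066 - 0.0053114*I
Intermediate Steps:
U = 192 (U = 3 - 1*(-189) = 3 + 189 = 192)
g(D) = -D*(192 + D)/3 (g(D) = -(D + 192)*(D + D)/6 = -(192 + D)*2*D/6 = -D*(192 + D)/3)
sqrt(-1684 - 22661)/g(216) - 26952/16776 = sqrt(-1684 - 22661)/((-1/3*216*(192 + 216))) - 26952/16776 = sqrt(-24345)/((-1/3*216*408)) - 26952*1/16776 = (3*I*sqrt(2705))/(-29376) - 1123/699 = (3*I*sqrt(2705))*(-1/29376) - 1123/699 = -I*sqrt(2705)/9792 - 1123/699 = -1123/699 - I*sqrt(2705)/9792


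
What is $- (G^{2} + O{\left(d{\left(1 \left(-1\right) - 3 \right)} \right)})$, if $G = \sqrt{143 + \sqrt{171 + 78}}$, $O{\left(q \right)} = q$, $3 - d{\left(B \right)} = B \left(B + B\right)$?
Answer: $-114 - \sqrt{249} \approx -129.78$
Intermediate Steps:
$d{\left(B \right)} = 3 - 2 B^{2}$ ($d{\left(B \right)} = 3 - B \left(B + B\right) = 3 - B 2 B = 3 - 2 B^{2}$)
$G = \sqrt{143 + \sqrt{249}} \approx 12.601$
$- (G^{2} + O{\left(d{\left(1 \left(-1\right) - 3 \right)} \right)}) = - (\left(\sqrt{143 + \sqrt{249}}\right)^{2} + \left(3 - 2 \left(1 \left(-1\right) - 3\right)^{2}\right)) = - (\left(143 + \sqrt{249}\right) + \left(3 - 2 \left(-1 - 3\right)^{2}\right)) = - (\left(143 + \sqrt{249}\right) + \left(3 - 2 \left(-4\right)^{2}\right)) = - (\left(143 + \sqrt{249}\right) + \left(3 - 32\right)) = - (\left(143 + \sqrt{249}\right) - 29) = - (114 + \sqrt{249}) = -114 - \sqrt{249}$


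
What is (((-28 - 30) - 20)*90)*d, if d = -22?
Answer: 154440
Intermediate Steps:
(((-28 - 30) - 20)*90)*d = (((-28 - 30) - 20)*90)*(-22) = ((-58 - 20)*90)*(-22) = -78*90*(-22) = -7020*(-22) = 154440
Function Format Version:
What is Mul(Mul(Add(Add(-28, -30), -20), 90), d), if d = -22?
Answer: 154440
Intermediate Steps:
Mul(Mul(Add(Add(-28, -30), -20), 90), d) = Mul(Mul(Add(Add(-28, -30), -20), 90), -22) = Mul(Mul(Add(-58, -20), 90), -22) = Mul(Mul(-78, 90), -22) = Mul(-7020, -22) = 154440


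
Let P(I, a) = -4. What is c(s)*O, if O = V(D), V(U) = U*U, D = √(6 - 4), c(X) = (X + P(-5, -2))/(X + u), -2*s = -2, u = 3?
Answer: -3/2 ≈ -1.5000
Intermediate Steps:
s = 1 (s = -½*(-2) = 1)
c(X) = (-4 + X)/(3 + X) (c(X) = (X - 4)/(X + 3) = (-4 + X)/(3 + X))
D = √2 ≈ 1.4142
V(U) = U²
O = 2 (O = (√2)² = 2)
c(s)*O = ((-4 + 1)/(3 + 1))*2 = (-3/4)*2 = ((¼)*(-3))*2 = -¾*2 = -3/2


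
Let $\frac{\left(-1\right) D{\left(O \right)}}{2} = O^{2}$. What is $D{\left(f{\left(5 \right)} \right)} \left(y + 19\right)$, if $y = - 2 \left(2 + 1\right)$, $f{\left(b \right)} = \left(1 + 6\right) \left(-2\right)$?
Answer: $-5096$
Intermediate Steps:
$f{\left(b \right)} = -14$ ($f{\left(b \right)} = 7 \left(-2\right) = -14$)
$D{\left(O \right)} = - 2 O^{2}$
$y = -6$ ($y = \left(-2\right) 3 = -6$)
$D{\left(f{\left(5 \right)} \right)} \left(y + 19\right) = - 2 \left(-14\right)^{2} \left(-6 + 19\right) = \left(-2\right) 196 \cdot 13 = \left(-392\right) 13 = -5096$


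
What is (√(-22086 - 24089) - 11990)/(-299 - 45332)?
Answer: 11990/45631 - 5*I*√1847/45631 ≈ 0.26276 - 0.0047092*I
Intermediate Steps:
(√(-22086 - 24089) - 11990)/(-299 - 45332) = (√(-46175) - 11990)/(-45631) = (5*I*√1847 - 11990)*(-1/45631) = (-11990 + 5*I*√1847)*(-1/45631) = 11990/45631 - 5*I*√1847/45631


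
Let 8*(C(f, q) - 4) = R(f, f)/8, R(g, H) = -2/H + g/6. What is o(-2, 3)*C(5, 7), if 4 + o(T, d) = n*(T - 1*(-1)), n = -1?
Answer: -7693/640 ≈ -12.020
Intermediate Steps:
R(g, H) = -2/H + g/6 (R(g, H) = -2/H + g*(1/6) = -2/H + g/6)
o(T, d) = -5 - T (o(T, d) = -4 - (T - 1*(-1)) = -4 - (T + 1) = -4 - (1 + T) = -4 + (-1 - T) = -5 - T)
C(f, q) = 4 - 1/(32*f) + f/384 (C(f, q) = 4 + ((-2/f + f/6)/8)/8 = 4 + ((-2/f + f/6)*(1/8))/8 = 4 + (-1/(4*f) + f/48)/8 = 4 + (-1/(32*f) + f/384) = 4 - 1/(32*f) + f/384)
o(-2, 3)*C(5, 7) = (-5 - 1*(-2))*(4 - 1/32/5 + (1/384)*5) = (-5 + 2)*(4 - 1/32*1/5 + 5/384) = -3*(4 - 1/160 + 5/384) = -3*7693/1920 = -7693/640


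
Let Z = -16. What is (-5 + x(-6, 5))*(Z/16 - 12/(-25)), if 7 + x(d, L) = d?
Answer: 234/25 ≈ 9.3600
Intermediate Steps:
x(d, L) = -7 + d
(-5 + x(-6, 5))*(Z/16 - 12/(-25)) = (-5 + (-7 - 6))*(-16/16 - 12/(-25)) = (-5 - 13)*(-16*1/16 - 12*(-1/25)) = -18*(-1 + 12/25) = -18*(-13/25) = 234/25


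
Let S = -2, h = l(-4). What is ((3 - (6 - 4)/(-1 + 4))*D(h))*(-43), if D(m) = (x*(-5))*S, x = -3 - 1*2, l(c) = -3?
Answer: 15050/3 ≈ 5016.7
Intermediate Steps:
h = -3
x = -5 (x = -3 - 2 = -5)
D(m) = -50 (D(m) = -5*(-5)*(-2) = 25*(-2) = -50)
((3 - (6 - 4)/(-1 + 4))*D(h))*(-43) = ((3 - (6 - 4)/(-1 + 4))*(-50))*(-43) = ((3 - 2/3)*(-50))*(-43) = ((3 - 1*⅔)*(-50))*(-43) = ((3 - ⅔)*(-50))*(-43) = ((7/3)*(-50))*(-43) = -350/3*(-43) = 15050/3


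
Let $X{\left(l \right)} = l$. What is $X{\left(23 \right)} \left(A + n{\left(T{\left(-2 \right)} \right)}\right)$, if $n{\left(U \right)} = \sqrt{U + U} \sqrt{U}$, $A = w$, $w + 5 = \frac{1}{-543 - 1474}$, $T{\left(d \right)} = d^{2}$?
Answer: $- \frac{231978}{2017} + 92 \sqrt{2} \approx 15.096$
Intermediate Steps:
$w = - \frac{10086}{2017}$ ($w = -5 + \frac{1}{-543 - 1474} = -5 + \frac{1}{-2017} = -5 - \frac{1}{2017} = - \frac{10086}{2017} \approx -5.0005$)
$A = - \frac{10086}{2017} \approx -5.0005$
$n{\left(U \right)} = U \sqrt{2}$ ($n{\left(U \right)} = \sqrt{2 U} \sqrt{U} = \sqrt{2} \sqrt{U} \sqrt{U} = U \sqrt{2}$)
$X{\left(23 \right)} \left(A + n{\left(T{\left(-2 \right)} \right)}\right) = 23 \left(- \frac{10086}{2017} + \left(-2\right)^{2} \sqrt{2}\right) = 23 \left(- \frac{10086}{2017} + 4 \sqrt{2}\right) = - \frac{231978}{2017} + 92 \sqrt{2}$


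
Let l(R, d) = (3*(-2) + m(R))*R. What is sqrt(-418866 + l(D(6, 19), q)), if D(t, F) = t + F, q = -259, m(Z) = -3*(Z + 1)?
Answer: 3*I*sqrt(46774) ≈ 648.82*I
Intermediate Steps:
m(Z) = -3 - 3*Z (m(Z) = -3*(1 + Z) = -3 - 3*Z)
D(t, F) = F + t
l(R, d) = R*(-9 - 3*R) (l(R, d) = (3*(-2) + (-3 - 3*R))*R = (-6 + (-3 - 3*R))*R = (-9 - 3*R)*R = R*(-9 - 3*R))
sqrt(-418866 + l(D(6, 19), q)) = sqrt(-418866 - 3*(19 + 6)*(3 + (19 + 6))) = sqrt(-418866 - 3*25*(3 + 25)) = sqrt(-418866 - 3*25*28) = sqrt(-418866 - 2100) = sqrt(-420966) = 3*I*sqrt(46774)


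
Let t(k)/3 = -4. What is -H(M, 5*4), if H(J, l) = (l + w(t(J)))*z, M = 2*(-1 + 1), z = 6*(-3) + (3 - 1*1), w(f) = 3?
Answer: 368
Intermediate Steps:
t(k) = -12 (t(k) = 3*(-4) = -12)
z = -16 (z = -18 + (3 - 1) = -18 + 2 = -16)
M = 0 (M = 2*0 = 0)
H(J, l) = -48 - 16*l (H(J, l) = (l + 3)*(-16) = (3 + l)*(-16) = -48 - 16*l)
-H(M, 5*4) = -(-48 - 80*4) = -(-48 - 16*20) = -(-48 - 320) = -1*(-368) = 368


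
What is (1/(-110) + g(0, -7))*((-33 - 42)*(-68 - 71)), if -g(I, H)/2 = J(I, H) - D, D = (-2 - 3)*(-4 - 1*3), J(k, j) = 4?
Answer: 14217615/22 ≈ 6.4626e+5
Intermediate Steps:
D = 35 (D = -5*(-4 - 3) = -5*(-7) = 35)
g(I, H) = 62 (g(I, H) = -2*(4 - 1*35) = -2*(4 - 35) = -2*(-31) = 62)
(1/(-110) + g(0, -7))*((-33 - 42)*(-68 - 71)) = (1/(-110) + 62)*((-33 - 42)*(-68 - 71)) = (-1/110 + 62)*(-75*(-139)) = (6819/110)*10425 = 14217615/22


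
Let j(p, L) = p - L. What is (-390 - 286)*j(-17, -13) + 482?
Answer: 3186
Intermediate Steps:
(-390 - 286)*j(-17, -13) + 482 = (-390 - 286)*(-17 - 1*(-13)) + 482 = -676*(-17 + 13) + 482 = -676*(-4) + 482 = 2704 + 482 = 3186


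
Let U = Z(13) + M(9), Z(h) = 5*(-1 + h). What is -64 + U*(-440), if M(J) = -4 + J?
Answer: -28664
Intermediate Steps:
Z(h) = -5 + 5*h
U = 65 (U = (-5 + 5*13) + (-4 + 9) = (-5 + 65) + 5 = 60 + 5 = 65)
-64 + U*(-440) = -64 + 65*(-440) = -64 - 28600 = -28664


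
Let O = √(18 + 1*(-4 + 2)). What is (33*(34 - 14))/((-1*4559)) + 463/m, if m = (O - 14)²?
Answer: 2044817/455900 ≈ 4.4852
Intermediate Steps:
O = 4 (O = √(18 + 1*(-2)) = √(18 - 2) = √16 = 4)
m = 100 (m = (4 - 14)² = (-10)² = 100)
(33*(34 - 14))/((-1*4559)) + 463/m = (33*(34 - 14))/((-1*4559)) + 463/100 = (33*20)/(-4559) + 463*(1/100) = 660*(-1/4559) + 463/100 = -660/4559 + 463/100 = 2044817/455900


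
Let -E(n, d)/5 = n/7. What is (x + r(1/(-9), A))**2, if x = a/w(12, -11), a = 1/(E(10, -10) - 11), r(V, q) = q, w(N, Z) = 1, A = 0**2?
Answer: 49/16129 ≈ 0.0030380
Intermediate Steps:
A = 0
E(n, d) = -5*n/7
a = -7/127 (a = 1/(-5/7*10 - 11) = 1/(-50/7 - 11) = 1/(-127/7) = -7/127 ≈ -0.055118)
x = -7/127 (x = -7/127/1 = -7/127*1 = -7/127 ≈ -0.055118)
(x + r(1/(-9), A))**2 = (-7/127 + 0)**2 = (-7/127)**2 = 49/16129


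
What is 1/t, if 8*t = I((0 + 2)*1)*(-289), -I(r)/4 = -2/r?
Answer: -2/289 ≈ -0.0069204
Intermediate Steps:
I(r) = 8/r (I(r) = -(-8)/r = 8/r)
t = -289/2 (t = ((8/(((0 + 2)*1)))*(-289))/8 = ((8/((2*1)))*(-289))/8 = ((8/2)*(-289))/8 = ((8*(1/2))*(-289))/8 = (4*(-289))/8 = (1/8)*(-1156) = -289/2 ≈ -144.50)
1/t = 1/(-289/2) = -2/289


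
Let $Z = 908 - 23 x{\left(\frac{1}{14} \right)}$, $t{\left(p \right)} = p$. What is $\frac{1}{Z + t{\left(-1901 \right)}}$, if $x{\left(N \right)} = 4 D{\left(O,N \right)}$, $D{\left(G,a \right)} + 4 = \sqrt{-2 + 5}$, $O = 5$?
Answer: $- \frac{625}{365233} + \frac{92 \sqrt{3}}{365233} \approx -0.0012749$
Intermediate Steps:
$D{\left(G,a \right)} = -4 + \sqrt{3}$ ($D{\left(G,a \right)} = -4 + \sqrt{-2 + 5} = -4 + \sqrt{3}$)
$x{\left(N \right)} = -16 + 4 \sqrt{3}$ ($x{\left(N \right)} = 4 \left(-4 + \sqrt{3}\right) = -16 + 4 \sqrt{3}$)
$Z = 1276 - 92 \sqrt{3}$ ($Z = 908 - 23 \left(-16 + 4 \sqrt{3}\right) = 908 + \left(368 - 92 \sqrt{3}\right) = 1276 - 92 \sqrt{3} \approx 1116.7$)
$\frac{1}{Z + t{\left(-1901 \right)}} = \frac{1}{\left(1276 - 92 \sqrt{3}\right) - 1901} = \frac{1}{-625 - 92 \sqrt{3}}$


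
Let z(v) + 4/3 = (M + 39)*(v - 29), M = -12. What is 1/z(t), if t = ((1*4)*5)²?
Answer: 3/30047 ≈ 9.9844e-5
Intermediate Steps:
t = 400 (t = (4*5)² = 20² = 400)
z(v) = -2353/3 + 27*v (z(v) = -4/3 + (-12 + 39)*(v - 29) = -4/3 + 27*(-29 + v) = -4/3 + (-783 + 27*v) = -2353/3 + 27*v)
1/z(t) = 1/(-2353/3 + 27*400) = 1/(-2353/3 + 10800) = 1/(30047/3) = 3/30047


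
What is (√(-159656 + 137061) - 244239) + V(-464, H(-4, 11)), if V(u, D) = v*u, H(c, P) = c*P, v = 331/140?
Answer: -8586761/35 + I*√22595 ≈ -2.4534e+5 + 150.32*I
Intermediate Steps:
v = 331/140 (v = 331*(1/140) = 331/140 ≈ 2.3643)
H(c, P) = P*c
V(u, D) = 331*u/140
(√(-159656 + 137061) - 244239) + V(-464, H(-4, 11)) = (√(-159656 + 137061) - 244239) + (331/140)*(-464) = (√(-22595) - 244239) - 38396/35 = (I*√22595 - 244239) - 38396/35 = (-244239 + I*√22595) - 38396/35 = -8586761/35 + I*√22595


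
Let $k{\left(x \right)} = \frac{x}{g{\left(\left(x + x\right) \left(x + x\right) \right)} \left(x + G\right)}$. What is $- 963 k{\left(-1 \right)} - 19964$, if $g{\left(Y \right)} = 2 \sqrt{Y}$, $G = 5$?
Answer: $- \frac{318461}{16} \approx -19904.0$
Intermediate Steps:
$k{\left(x \right)} = \frac{x}{4 \sqrt{x^{2}} \left(5 + x\right)}$ ($k{\left(x \right)} = \frac{x}{2 \sqrt{\left(x + x\right) \left(x + x\right)} \left(x + 5\right)} = \frac{x}{2 \sqrt{2 x 2 x} \left(5 + x\right)} = \frac{x}{2 \sqrt{4 x^{2}} \left(5 + x\right)} = \frac{x}{2 \cdot 2 \sqrt{x^{2}} \left(5 + x\right)} = \frac{x}{4 \sqrt{x^{2}} \left(5 + x\right)}$)
$- 963 k{\left(-1 \right)} - 19964 = - 963 \cdot \frac{1}{4} \left(-1\right) \frac{1}{\sqrt{\left(-1\right)^{2}}} \frac{1}{5 - 1} - 19964 = - 963 \cdot \frac{1}{4} \left(-1\right) \frac{1}{\sqrt{1}} \cdot \frac{1}{4} - 19964 = - 963 \cdot \frac{1}{4} \left(-1\right) 1 \cdot \frac{1}{4} - 19964 = \left(-963\right) \left(- \frac{1}{16}\right) - 19964 = \frac{963}{16} - 19964 = - \frac{318461}{16}$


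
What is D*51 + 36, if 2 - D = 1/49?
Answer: 6711/49 ≈ 136.96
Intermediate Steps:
D = 97/49 (D = 2 - 1/49 = 97/49 ≈ 1.9796)
D*51 + 36 = (97/49)*51 + 36 = 4947/49 + 36 = 6711/49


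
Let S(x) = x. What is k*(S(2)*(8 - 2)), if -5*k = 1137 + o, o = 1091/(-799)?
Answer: -10888464/3995 ≈ -2725.5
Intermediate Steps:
o = -1091/799 (o = 1091*(-1/799) = -1091/799 ≈ -1.3655)
k = -907372/3995 (k = -(1137 - 1091/799)/5 = -⅕*907372/799 = -907372/3995 ≈ -227.13)
k*(S(2)*(8 - 2)) = -1814744*(8 - 2)/3995 = -1814744*6/3995 = -907372/3995*12 = -10888464/3995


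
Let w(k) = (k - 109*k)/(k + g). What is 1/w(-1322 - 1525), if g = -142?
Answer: -2989/307476 ≈ -0.0097211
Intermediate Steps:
w(k) = -108*k/(-142 + k) (w(k) = (k - 109*k)/(k - 142) = (-108*k)/(-142 + k) = -108*k/(-142 + k))
1/w(-1322 - 1525) = 1/(-108*(-1322 - 1525)/(-142 + (-1322 - 1525))) = 1/(-108*(-2847)/(-142 - 2847)) = 1/(-108*(-2847)/(-2989)) = 1/(-108*(-2847)*(-1/2989)) = 1/(-307476/2989) = -2989/307476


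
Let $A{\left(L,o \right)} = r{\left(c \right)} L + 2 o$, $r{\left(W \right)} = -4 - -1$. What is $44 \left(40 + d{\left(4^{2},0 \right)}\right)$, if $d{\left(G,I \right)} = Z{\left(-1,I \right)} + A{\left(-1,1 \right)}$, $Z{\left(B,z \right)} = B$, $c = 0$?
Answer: $1936$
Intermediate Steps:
$r{\left(W \right)} = -3$ ($r{\left(W \right)} = -4 + 1 = -3$)
$A{\left(L,o \right)} = - 3 L + 2 o$
$d{\left(G,I \right)} = 4$ ($d{\left(G,I \right)} = -1 + \left(\left(-3\right) \left(-1\right) + 2 \cdot 1\right) = -1 + \left(3 + 2\right) = -1 + 5 = 4$)
$44 \left(40 + d{\left(4^{2},0 \right)}\right) = 44 \left(40 + 4\right) = 44 \cdot 44 = 1936$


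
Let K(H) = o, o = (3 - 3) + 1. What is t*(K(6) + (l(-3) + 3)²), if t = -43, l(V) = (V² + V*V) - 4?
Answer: -12470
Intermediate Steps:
o = 1 (o = 0 + 1 = 1)
K(H) = 1
l(V) = -4 + 2*V² (l(V) = (V² + V²) - 4 = 2*V² - 4 = -4 + 2*V²)
t*(K(6) + (l(-3) + 3)²) = -43*(1 + ((-4 + 2*(-3)²) + 3)²) = -43*(1 + ((-4 + 2*9) + 3)²) = -43*(1 + ((-4 + 18) + 3)²) = -43*(1 + (14 + 3)²) = -43*(1 + 17²) = -43*(1 + 289) = -43*290 = -12470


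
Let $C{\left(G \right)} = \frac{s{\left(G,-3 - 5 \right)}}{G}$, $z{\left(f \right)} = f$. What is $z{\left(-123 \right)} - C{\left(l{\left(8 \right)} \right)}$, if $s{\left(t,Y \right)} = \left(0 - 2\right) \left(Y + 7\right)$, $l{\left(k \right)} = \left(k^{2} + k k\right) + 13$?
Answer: $- \frac{17345}{141} \approx -123.01$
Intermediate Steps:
$l{\left(k \right)} = 13 + 2 k^{2}$ ($l{\left(k \right)} = \left(k^{2} + k^{2}\right) + 13 = 2 k^{2} + 13 = 13 + 2 k^{2}$)
$s{\left(t,Y \right)} = -14 - 2 Y$ ($s{\left(t,Y \right)} = - 2 \left(7 + Y\right) = -14 - 2 Y$)
$C{\left(G \right)} = \frac{2}{G}$ ($C{\left(G \right)} = \frac{-14 - 2 \left(-3 - 5\right)}{G} = \frac{-14 - -16}{G} = \frac{-14 + 16}{G} = \frac{2}{G}$)
$z{\left(-123 \right)} - C{\left(l{\left(8 \right)} \right)} = -123 - \frac{2}{13 + 2 \cdot 8^{2}} = -123 - \frac{2}{13 + 2 \cdot 64} = -123 - \frac{2}{13 + 128} = -123 - \frac{2}{141} = - \frac{17345}{141}$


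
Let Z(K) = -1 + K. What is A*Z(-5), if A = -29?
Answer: 174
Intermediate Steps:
A*Z(-5) = -29*(-1 - 5) = -29*(-6) = 174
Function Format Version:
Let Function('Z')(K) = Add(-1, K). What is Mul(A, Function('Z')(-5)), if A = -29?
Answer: 174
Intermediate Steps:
Mul(A, Function('Z')(-5)) = Mul(-29, Add(-1, -5)) = Mul(-29, -6) = 174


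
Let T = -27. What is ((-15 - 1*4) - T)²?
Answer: 64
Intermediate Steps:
((-15 - 1*4) - T)² = ((-15 - 1*4) - 1*(-27))² = ((-15 - 4) + 27)² = (-19 + 27)² = 8² = 64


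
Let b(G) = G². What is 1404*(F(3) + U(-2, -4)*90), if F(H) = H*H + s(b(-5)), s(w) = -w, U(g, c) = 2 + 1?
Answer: 356616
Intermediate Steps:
U(g, c) = 3
F(H) = -25 + H² (F(H) = H*H - 1*(-5)² = H² - 1*25 = H² - 25 = -25 + H²)
1404*(F(3) + U(-2, -4)*90) = 1404*((-25 + 3²) + 3*90) = 1404*((-25 + 9) + 270) = 1404*(-16 + 270) = 1404*254 = 356616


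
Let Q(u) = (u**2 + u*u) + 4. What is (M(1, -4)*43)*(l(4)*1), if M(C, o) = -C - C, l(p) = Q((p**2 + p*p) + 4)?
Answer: -223256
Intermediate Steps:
Q(u) = 4 + 2*u**2 (Q(u) = (u**2 + u**2) + 4 = 2*u**2 + 4 = 4 + 2*u**2)
l(p) = 4 + 2*(4 + 2*p**2)**2 (l(p) = 4 + 2*((p**2 + p*p) + 4)**2 = 4 + 2*((p**2 + p**2) + 4)**2 = 4 + 2*(2*p**2 + 4)**2 = 4 + 2*(4 + 2*p**2)**2)
M(C, o) = -2*C
(M(1, -4)*43)*(l(4)*1) = (-2*1*43)*((4 + 8*(2 + 4**2)**2)*1) = (-2*43)*((4 + 8*(2 + 16)**2)*1) = -86*(4 + 8*18**2) = -86*(4 + 8*324) = -86*(4 + 2592) = -223256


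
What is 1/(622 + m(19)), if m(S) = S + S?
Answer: 1/660 ≈ 0.0015152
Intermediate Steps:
m(S) = 2*S
1/(622 + m(19)) = 1/(622 + 2*19) = 1/(622 + 38) = 1/660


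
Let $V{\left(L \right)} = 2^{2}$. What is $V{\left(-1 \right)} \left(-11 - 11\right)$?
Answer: $-88$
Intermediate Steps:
$V{\left(L \right)} = 4$
$V{\left(-1 \right)} \left(-11 - 11\right) = 4 \left(-11 - 11\right) = 4 \left(-22\right) = -88$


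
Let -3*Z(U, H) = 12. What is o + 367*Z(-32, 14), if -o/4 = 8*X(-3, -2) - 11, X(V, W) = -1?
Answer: -1392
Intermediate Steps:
Z(U, H) = -4 (Z(U, H) = -⅓*12 = -4)
o = 76 (o = -4*(8*(-1) - 11) = -4*(-8 - 11) = -4*(-19) = 76)
o + 367*Z(-32, 14) = 76 + 367*(-4) = 76 - 1468 = -1392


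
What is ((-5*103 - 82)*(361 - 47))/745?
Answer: -187458/745 ≈ -251.62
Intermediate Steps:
((-5*103 - 82)*(361 - 47))/745 = ((-515 - 82)*314)*(1/745) = -597*314*(1/745) = -187458*1/745 = -187458/745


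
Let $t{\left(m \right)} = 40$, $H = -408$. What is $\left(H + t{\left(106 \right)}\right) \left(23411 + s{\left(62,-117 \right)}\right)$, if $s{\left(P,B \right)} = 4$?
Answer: $-8616720$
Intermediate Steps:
$\left(H + t{\left(106 \right)}\right) \left(23411 + s{\left(62,-117 \right)}\right) = \left(-408 + 40\right) \left(23411 + 4\right) = \left(-368\right) 23415 = -8616720$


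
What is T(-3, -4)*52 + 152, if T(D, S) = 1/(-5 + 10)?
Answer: 812/5 ≈ 162.40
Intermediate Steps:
T(D, S) = 1/5
T(-3, -4)*52 + 152 = (1/5)*52 + 152 = 52/5 + 152 = 812/5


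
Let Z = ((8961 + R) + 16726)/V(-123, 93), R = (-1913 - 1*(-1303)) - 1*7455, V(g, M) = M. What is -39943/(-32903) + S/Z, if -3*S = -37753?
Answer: 39211671275/579816666 ≈ 67.628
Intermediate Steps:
S = 37753/3 (S = -1/3*(-37753) = 37753/3 ≈ 12584.)
R = -8065 (R = (-1913 + 1303) - 7455 = -610 - 7455 = -8065)
Z = 5874/31 (Z = ((8961 - 8065) + 16726)/93 = (896 + 16726)*(1/93) = 17622*(1/93) = 5874/31 ≈ 189.48)
-39943/(-32903) + S/Z = -39943/(-32903) + 37753/(3*(5874/31)) = -39943*(-1/32903) + (37753/3)*(31/5874) = 39943/32903 + 1170343/17622 = 39211671275/579816666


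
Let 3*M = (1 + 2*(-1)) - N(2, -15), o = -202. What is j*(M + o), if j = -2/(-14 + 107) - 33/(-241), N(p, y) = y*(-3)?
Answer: -1686724/67239 ≈ -25.086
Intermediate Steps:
N(p, y) = -3*y
M = -46/3 (M = ((1 + 2*(-1)) - (-3)*(-15))/3 = ((1 - 2) - 1*45)/3 = (-1 - 45)/3 = (⅓)*(-46) = -46/3 ≈ -15.333)
j = 2587/22413 (j = -2/93 - 33*(-1/241) = -2*1/93 + 33/241 = -2/93 + 33/241 = 2587/22413 ≈ 0.11542)
j*(M + o) = 2587*(-46/3 - 202)/22413 = (2587/22413)*(-652/3) = -1686724/67239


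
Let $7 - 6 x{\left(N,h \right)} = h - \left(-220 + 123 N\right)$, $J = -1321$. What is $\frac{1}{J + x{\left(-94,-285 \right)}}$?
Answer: $- \frac{1}{3236} \approx -0.00030902$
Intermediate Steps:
$x{\left(N,h \right)} = - \frac{71}{2} - \frac{h}{6} + \frac{41 N}{2}$ ($x{\left(N,h \right)} = \frac{7}{6} - \frac{h - \left(-220 + 123 N\right)}{6} = \frac{7}{6} - \frac{220 + h - 123 N}{6} = \frac{7}{6} - \left(\frac{110}{3} - \frac{41 N}{2} + \frac{h}{6}\right) = - \frac{71}{2} - \frac{h}{6} + \frac{41 N}{2}$)
$\frac{1}{J + x{\left(-94,-285 \right)}} = \frac{1}{-1321 - 1915} = \frac{1}{-3236} = - \frac{1}{3236}$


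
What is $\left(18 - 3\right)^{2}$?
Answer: $225$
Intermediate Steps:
$\left(18 - 3\right)^{2} = 15^{2} = 225$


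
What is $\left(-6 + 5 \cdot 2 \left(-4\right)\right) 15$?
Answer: $-690$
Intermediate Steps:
$\left(-6 + 5 \cdot 2 \left(-4\right)\right) 15 = \left(-6 + 10 \left(-4\right)\right) 15 = \left(-6 - 40\right) 15 = \left(-46\right) 15 = -690$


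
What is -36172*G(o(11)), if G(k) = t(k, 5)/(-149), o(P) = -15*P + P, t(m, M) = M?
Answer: 180860/149 ≈ 1213.8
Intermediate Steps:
o(P) = -14*P
G(k) = -5/149 (G(k) = 5/(-149) = 5*(-1/149) = -5/149)
-36172*G(o(11)) = -36172/(1/(-5/149)) = -36172/(-149/5) = -36172*(-5/149) = 180860/149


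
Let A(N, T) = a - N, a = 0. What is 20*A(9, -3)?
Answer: -180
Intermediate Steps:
A(N, T) = -N (A(N, T) = 0 - N = -N)
20*A(9, -3) = 20*(-1*9) = 20*(-9) = -180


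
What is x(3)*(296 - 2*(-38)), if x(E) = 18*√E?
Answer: 6696*√3 ≈ 11598.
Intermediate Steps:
x(3)*(296 - 2*(-38)) = (18*√3)*(296 - 2*(-38)) = (18*√3)*(296 + 76) = (18*√3)*372 = 6696*√3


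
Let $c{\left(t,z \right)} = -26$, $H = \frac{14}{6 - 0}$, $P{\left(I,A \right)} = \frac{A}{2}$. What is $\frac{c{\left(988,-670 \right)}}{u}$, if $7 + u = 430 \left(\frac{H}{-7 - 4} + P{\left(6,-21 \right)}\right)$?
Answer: $\frac{429}{76118} \approx 0.005636$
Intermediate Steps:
$P{\left(I,A \right)} = \frac{A}{2}$ ($P{\left(I,A \right)} = A \frac{1}{2} = \frac{A}{2}$)
$H = \frac{7}{3}$ ($H = \frac{14}{6 + 0} = \frac{14}{6} = 14 \cdot \frac{1}{6} = \frac{7}{3} \approx 2.3333$)
$u = - \frac{152236}{33}$ ($u = -7 + 430 \left(\frac{7}{3 \left(-7 - 4\right)} + \frac{1}{2} \left(-21\right)\right) = -7 + 430 \left(\frac{7}{3 \left(-11\right)} - \frac{21}{2}\right) = -7 + 430 \left(\frac{7}{3} \left(- \frac{1}{11}\right) - \frac{21}{2}\right) = -7 + 430 \left(- \frac{7}{33} - \frac{21}{2}\right) = -7 + 430 \left(- \frac{707}{66}\right) = -7 - \frac{152005}{33} = - \frac{152236}{33} \approx -4613.2$)
$\frac{c{\left(988,-670 \right)}}{u} = - \frac{26}{- \frac{152236}{33}} = \left(-26\right) \left(- \frac{33}{152236}\right) = \frac{429}{76118}$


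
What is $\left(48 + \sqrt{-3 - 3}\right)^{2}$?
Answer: $\left(48 + i \sqrt{6}\right)^{2} \approx 2298.0 + 235.15 i$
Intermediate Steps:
$\left(48 + \sqrt{-3 - 3}\right)^{2} = \left(48 + \sqrt{-6}\right)^{2} = \left(48 + i \sqrt{6}\right)^{2}$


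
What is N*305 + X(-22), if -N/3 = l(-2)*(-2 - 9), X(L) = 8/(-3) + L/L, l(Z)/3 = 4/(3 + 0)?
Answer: 120775/3 ≈ 40258.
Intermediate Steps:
l(Z) = 4 (l(Z) = 3*(4/(3 + 0)) = 3*(4/3) = 4)
X(L) = -5/3 (X(L) = 8*(-⅓) + 1 = -8/3 + 1 = -5/3)
N = 132 (N = -12*(-2 - 9) = -12*(-11) = -3*(-44) = 132)
N*305 + X(-22) = 132*305 - 5/3 = 40260 - 5/3 = 120775/3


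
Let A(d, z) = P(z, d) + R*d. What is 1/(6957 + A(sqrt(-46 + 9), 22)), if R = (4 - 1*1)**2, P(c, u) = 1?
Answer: 6958/48416761 - 9*I*sqrt(37)/48416761 ≈ 0.00014371 - 1.1307e-6*I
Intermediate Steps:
R = 9 (R = (4 - 1)**2 = 3**2 = 9)
A(d, z) = 1 + 9*d
1/(6957 + A(sqrt(-46 + 9), 22)) = 1/(6957 + (1 + 9*sqrt(-46 + 9))) = 1/(6957 + (1 + 9*sqrt(-37))) = 1/(6957 + (1 + 9*(I*sqrt(37)))) = 1/(6957 + (1 + 9*I*sqrt(37))) = 1/(6958 + 9*I*sqrt(37))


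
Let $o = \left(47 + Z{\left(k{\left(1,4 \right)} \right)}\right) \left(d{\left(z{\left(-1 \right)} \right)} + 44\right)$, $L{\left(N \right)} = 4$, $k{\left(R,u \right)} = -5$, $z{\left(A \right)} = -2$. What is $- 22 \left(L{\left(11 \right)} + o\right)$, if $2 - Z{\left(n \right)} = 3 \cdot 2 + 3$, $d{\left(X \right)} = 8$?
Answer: $-45848$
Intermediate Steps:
$Z{\left(n \right)} = -7$ ($Z{\left(n \right)} = 2 - \left(3 \cdot 2 + 3\right) = 2 - \left(6 + 3\right) = 2 - 9 = -7$)
$o = 2080$ ($o = \left(47 - 7\right) \left(8 + 44\right) = 40 \cdot 52 = 2080$)
$- 22 \left(L{\left(11 \right)} + o\right) = - 22 \left(4 + 2080\right) = \left(-22\right) 2084 = -45848$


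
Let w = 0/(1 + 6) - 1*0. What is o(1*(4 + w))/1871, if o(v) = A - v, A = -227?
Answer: -231/1871 ≈ -0.12346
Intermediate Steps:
w = 0 (w = 0/7 + 0 = (⅐)*0 + 0 = 0 + 0 = 0)
o(v) = -227 - v
o(1*(4 + w))/1871 = (-227 - (4 + 0))/1871 = (-227 - 4)*(1/1871) = -231*1/1871 = -231/1871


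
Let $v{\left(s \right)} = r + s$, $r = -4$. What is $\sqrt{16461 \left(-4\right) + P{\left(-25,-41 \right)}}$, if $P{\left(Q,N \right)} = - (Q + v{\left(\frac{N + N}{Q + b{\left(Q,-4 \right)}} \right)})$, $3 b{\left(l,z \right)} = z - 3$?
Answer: $i \sqrt{65818} \approx 256.55 i$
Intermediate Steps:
$b{\left(l,z \right)} = -1 + \frac{z}{3}$ ($b{\left(l,z \right)} = \frac{z - 3}{3} = \frac{-3 + z}{3} = -1 + \frac{z}{3}$)
$v{\left(s \right)} = -4 + s$
$P{\left(Q,N \right)} = 4 - Q - \frac{2 N}{- \frac{7}{3} + Q}$ ($P{\left(Q,N \right)} = - (Q + \left(-4 + \frac{N + N}{Q + \left(-1 + \frac{1}{3} \left(-4\right)\right)}\right)) = - (Q + \left(-4 + \frac{2 N}{Q - \frac{7}{3}}\right)) = - (Q + \left(-4 + \frac{2 N}{- \frac{7}{3} + Q}\right)) = - (-4 + Q + \frac{2 N}{- \frac{7}{3} + Q}) = 4 - Q - \frac{2 N}{- \frac{7}{3} + Q}$)
$\sqrt{16461 \left(-4\right) + P{\left(-25,-41 \right)}} = \sqrt{16461 \left(-4\right) + \frac{\left(-6\right) \left(-41\right) + \left(-7 + 3 \left(-25\right)\right) \left(4 - -25\right)}{-7 + 3 \left(-25\right)}} = \sqrt{-65844 + \frac{246 + \left(-7 - 75\right) \left(4 + 25\right)}{-7 - 75}} = \sqrt{-65844 + \frac{246 - 2378}{-82}} = \sqrt{-65844 - \frac{246 - 2378}{82}} = \sqrt{-65844 - -26} = \sqrt{-65844 + 26} = \sqrt{-65818} = i \sqrt{65818}$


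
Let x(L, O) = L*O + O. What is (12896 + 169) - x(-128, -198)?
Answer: -12081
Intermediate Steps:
x(L, O) = O + L*O
(12896 + 169) - x(-128, -198) = (12896 + 169) - (-198)*(1 - 128) = 13065 - (-198)*(-127) = 13065 - 1*25146 = 13065 - 25146 = -12081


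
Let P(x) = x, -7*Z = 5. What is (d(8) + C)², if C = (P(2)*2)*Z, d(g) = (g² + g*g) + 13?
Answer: 935089/49 ≈ 19083.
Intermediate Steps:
Z = -5/7 (Z = -⅐*5 = -5/7 ≈ -0.71429)
d(g) = 13 + 2*g² (d(g) = (g² + g²) + 13 = 2*g² + 13 = 13 + 2*g²)
C = -20/7 (C = (2*2)*(-5/7) = 4*(-5/7) = -20/7 ≈ -2.8571)
(d(8) + C)² = ((13 + 2*8²) - 20/7)² = ((13 + 2*64) - 20/7)² = ((13 + 128) - 20/7)² = (141 - 20/7)² = (967/7)² = 935089/49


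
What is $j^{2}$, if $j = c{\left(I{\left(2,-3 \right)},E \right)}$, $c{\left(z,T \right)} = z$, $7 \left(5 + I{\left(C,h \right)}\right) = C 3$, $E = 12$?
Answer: $\frac{841}{49} \approx 17.163$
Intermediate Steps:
$I{\left(C,h \right)} = -5 + \frac{3 C}{7}$ ($I{\left(C,h \right)} = -5 + \frac{C 3}{7} = -5 + \frac{3 C}{7}$)
$j = - \frac{29}{7}$ ($j = -5 + \frac{3}{7} \cdot 2 = -5 + \frac{6}{7} = - \frac{29}{7} \approx -4.1429$)
$j^{2} = \left(- \frac{29}{7}\right)^{2} = \frac{841}{49}$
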